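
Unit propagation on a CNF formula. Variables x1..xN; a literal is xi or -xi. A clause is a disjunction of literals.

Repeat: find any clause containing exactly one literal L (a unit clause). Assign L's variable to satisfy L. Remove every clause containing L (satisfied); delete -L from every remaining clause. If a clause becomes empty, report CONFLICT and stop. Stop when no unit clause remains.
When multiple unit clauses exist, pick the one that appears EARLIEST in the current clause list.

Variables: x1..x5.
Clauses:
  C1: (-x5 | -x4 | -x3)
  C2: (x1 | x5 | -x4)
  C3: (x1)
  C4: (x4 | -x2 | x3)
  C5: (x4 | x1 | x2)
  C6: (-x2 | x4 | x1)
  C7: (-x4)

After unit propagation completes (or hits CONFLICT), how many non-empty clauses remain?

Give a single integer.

unit clause [1] forces x1=T; simplify:
  satisfied 4 clause(s); 3 remain; assigned so far: [1]
unit clause [-4] forces x4=F; simplify:
  drop 4 from [4, -2, 3] -> [-2, 3]
  satisfied 2 clause(s); 1 remain; assigned so far: [1, 4]

Answer: 1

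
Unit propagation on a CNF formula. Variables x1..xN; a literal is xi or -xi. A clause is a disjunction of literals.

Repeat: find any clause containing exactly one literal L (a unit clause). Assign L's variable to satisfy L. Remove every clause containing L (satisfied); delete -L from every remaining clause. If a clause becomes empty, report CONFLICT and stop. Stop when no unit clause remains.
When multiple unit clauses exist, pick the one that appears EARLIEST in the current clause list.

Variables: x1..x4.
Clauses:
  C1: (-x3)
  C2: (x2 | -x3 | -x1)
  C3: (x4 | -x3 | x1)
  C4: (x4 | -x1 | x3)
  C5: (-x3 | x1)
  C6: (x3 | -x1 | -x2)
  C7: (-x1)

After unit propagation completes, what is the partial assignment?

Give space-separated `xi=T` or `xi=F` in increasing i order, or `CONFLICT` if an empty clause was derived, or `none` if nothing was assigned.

unit clause [-3] forces x3=F; simplify:
  drop 3 from [4, -1, 3] -> [4, -1]
  drop 3 from [3, -1, -2] -> [-1, -2]
  satisfied 4 clause(s); 3 remain; assigned so far: [3]
unit clause [-1] forces x1=F; simplify:
  satisfied 3 clause(s); 0 remain; assigned so far: [1, 3]

Answer: x1=F x3=F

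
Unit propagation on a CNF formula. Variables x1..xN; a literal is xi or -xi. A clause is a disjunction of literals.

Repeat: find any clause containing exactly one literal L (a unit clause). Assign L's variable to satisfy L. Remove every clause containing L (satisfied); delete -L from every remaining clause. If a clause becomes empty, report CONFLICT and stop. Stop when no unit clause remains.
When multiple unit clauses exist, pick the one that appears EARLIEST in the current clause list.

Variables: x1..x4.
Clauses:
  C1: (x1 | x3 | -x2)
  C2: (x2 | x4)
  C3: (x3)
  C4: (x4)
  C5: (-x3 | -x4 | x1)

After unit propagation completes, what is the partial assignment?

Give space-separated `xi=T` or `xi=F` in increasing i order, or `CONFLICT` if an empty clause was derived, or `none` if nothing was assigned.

Answer: x1=T x3=T x4=T

Derivation:
unit clause [3] forces x3=T; simplify:
  drop -3 from [-3, -4, 1] -> [-4, 1]
  satisfied 2 clause(s); 3 remain; assigned so far: [3]
unit clause [4] forces x4=T; simplify:
  drop -4 from [-4, 1] -> [1]
  satisfied 2 clause(s); 1 remain; assigned so far: [3, 4]
unit clause [1] forces x1=T; simplify:
  satisfied 1 clause(s); 0 remain; assigned so far: [1, 3, 4]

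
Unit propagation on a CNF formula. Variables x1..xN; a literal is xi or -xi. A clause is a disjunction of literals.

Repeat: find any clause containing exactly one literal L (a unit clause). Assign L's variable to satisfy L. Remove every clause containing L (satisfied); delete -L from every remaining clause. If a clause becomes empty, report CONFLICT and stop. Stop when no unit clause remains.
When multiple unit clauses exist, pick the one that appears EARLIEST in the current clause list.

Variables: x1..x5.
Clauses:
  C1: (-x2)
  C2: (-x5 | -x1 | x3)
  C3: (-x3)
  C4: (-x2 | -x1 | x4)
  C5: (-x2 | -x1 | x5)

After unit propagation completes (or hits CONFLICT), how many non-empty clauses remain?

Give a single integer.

Answer: 1

Derivation:
unit clause [-2] forces x2=F; simplify:
  satisfied 3 clause(s); 2 remain; assigned so far: [2]
unit clause [-3] forces x3=F; simplify:
  drop 3 from [-5, -1, 3] -> [-5, -1]
  satisfied 1 clause(s); 1 remain; assigned so far: [2, 3]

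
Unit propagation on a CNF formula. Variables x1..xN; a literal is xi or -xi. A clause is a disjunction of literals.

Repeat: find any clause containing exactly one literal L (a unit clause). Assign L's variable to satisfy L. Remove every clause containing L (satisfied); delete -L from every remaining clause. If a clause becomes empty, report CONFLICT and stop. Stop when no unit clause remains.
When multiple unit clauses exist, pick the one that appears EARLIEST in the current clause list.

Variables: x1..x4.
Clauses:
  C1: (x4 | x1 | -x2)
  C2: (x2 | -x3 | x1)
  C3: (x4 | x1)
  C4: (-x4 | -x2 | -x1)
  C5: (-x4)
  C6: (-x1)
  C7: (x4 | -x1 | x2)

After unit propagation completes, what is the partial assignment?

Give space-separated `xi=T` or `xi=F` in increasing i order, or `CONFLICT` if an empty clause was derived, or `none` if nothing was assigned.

Answer: CONFLICT

Derivation:
unit clause [-4] forces x4=F; simplify:
  drop 4 from [4, 1, -2] -> [1, -2]
  drop 4 from [4, 1] -> [1]
  drop 4 from [4, -1, 2] -> [-1, 2]
  satisfied 2 clause(s); 5 remain; assigned so far: [4]
unit clause [1] forces x1=T; simplify:
  drop -1 from [-1] -> [] (empty!)
  drop -1 from [-1, 2] -> [2]
  satisfied 3 clause(s); 2 remain; assigned so far: [1, 4]
CONFLICT (empty clause)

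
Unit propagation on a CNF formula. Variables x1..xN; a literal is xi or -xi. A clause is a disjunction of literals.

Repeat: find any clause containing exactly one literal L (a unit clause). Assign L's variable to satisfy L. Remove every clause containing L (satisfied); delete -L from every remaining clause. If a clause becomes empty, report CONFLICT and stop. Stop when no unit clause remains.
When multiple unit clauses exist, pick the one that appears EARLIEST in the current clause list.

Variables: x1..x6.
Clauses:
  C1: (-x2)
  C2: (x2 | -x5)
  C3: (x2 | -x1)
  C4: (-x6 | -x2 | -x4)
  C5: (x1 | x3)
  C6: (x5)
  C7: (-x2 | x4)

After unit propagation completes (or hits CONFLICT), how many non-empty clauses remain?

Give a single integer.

unit clause [-2] forces x2=F; simplify:
  drop 2 from [2, -5] -> [-5]
  drop 2 from [2, -1] -> [-1]
  satisfied 3 clause(s); 4 remain; assigned so far: [2]
unit clause [-5] forces x5=F; simplify:
  drop 5 from [5] -> [] (empty!)
  satisfied 1 clause(s); 3 remain; assigned so far: [2, 5]
CONFLICT (empty clause)

Answer: 2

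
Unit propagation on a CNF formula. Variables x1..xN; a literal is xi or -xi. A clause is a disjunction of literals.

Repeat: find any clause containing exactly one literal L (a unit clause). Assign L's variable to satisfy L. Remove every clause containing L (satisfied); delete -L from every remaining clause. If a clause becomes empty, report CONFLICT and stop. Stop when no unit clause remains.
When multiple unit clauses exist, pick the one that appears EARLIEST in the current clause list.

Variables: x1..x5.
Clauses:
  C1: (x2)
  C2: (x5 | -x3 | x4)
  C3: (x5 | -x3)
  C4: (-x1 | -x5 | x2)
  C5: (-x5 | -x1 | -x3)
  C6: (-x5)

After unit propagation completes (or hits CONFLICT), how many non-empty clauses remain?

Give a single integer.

Answer: 0

Derivation:
unit clause [2] forces x2=T; simplify:
  satisfied 2 clause(s); 4 remain; assigned so far: [2]
unit clause [-5] forces x5=F; simplify:
  drop 5 from [5, -3, 4] -> [-3, 4]
  drop 5 from [5, -3] -> [-3]
  satisfied 2 clause(s); 2 remain; assigned so far: [2, 5]
unit clause [-3] forces x3=F; simplify:
  satisfied 2 clause(s); 0 remain; assigned so far: [2, 3, 5]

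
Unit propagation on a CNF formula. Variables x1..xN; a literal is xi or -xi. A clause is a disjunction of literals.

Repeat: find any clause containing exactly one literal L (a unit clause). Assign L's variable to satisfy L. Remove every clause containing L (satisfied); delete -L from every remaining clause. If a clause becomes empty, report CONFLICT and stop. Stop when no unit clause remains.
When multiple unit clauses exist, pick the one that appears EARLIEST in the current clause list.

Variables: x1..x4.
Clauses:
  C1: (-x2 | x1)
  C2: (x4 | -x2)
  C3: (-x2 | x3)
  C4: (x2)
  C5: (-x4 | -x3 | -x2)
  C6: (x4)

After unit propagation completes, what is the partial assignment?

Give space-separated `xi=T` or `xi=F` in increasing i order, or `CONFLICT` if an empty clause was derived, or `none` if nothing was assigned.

unit clause [2] forces x2=T; simplify:
  drop -2 from [-2, 1] -> [1]
  drop -2 from [4, -2] -> [4]
  drop -2 from [-2, 3] -> [3]
  drop -2 from [-4, -3, -2] -> [-4, -3]
  satisfied 1 clause(s); 5 remain; assigned so far: [2]
unit clause [1] forces x1=T; simplify:
  satisfied 1 clause(s); 4 remain; assigned so far: [1, 2]
unit clause [4] forces x4=T; simplify:
  drop -4 from [-4, -3] -> [-3]
  satisfied 2 clause(s); 2 remain; assigned so far: [1, 2, 4]
unit clause [3] forces x3=T; simplify:
  drop -3 from [-3] -> [] (empty!)
  satisfied 1 clause(s); 1 remain; assigned so far: [1, 2, 3, 4]
CONFLICT (empty clause)

Answer: CONFLICT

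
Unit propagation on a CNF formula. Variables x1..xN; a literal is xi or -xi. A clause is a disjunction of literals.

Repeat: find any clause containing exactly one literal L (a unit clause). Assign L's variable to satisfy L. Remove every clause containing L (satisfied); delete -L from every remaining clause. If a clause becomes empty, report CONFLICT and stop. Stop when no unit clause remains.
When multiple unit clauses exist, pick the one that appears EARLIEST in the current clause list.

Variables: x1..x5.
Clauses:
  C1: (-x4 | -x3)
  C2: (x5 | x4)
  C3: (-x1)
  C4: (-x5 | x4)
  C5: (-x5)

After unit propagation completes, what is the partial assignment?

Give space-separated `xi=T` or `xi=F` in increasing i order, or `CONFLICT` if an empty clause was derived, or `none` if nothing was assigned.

Answer: x1=F x3=F x4=T x5=F

Derivation:
unit clause [-1] forces x1=F; simplify:
  satisfied 1 clause(s); 4 remain; assigned so far: [1]
unit clause [-5] forces x5=F; simplify:
  drop 5 from [5, 4] -> [4]
  satisfied 2 clause(s); 2 remain; assigned so far: [1, 5]
unit clause [4] forces x4=T; simplify:
  drop -4 from [-4, -3] -> [-3]
  satisfied 1 clause(s); 1 remain; assigned so far: [1, 4, 5]
unit clause [-3] forces x3=F; simplify:
  satisfied 1 clause(s); 0 remain; assigned so far: [1, 3, 4, 5]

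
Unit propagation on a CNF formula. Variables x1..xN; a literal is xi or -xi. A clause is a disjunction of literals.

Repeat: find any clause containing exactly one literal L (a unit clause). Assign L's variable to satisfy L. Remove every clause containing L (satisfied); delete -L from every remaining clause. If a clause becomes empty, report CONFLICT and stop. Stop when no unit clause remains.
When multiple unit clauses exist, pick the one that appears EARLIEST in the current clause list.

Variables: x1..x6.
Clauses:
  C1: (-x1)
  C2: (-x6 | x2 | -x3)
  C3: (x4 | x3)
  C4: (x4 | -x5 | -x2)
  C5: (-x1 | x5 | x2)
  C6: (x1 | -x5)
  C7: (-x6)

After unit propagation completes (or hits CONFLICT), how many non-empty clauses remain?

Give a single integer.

Answer: 1

Derivation:
unit clause [-1] forces x1=F; simplify:
  drop 1 from [1, -5] -> [-5]
  satisfied 2 clause(s); 5 remain; assigned so far: [1]
unit clause [-5] forces x5=F; simplify:
  satisfied 2 clause(s); 3 remain; assigned so far: [1, 5]
unit clause [-6] forces x6=F; simplify:
  satisfied 2 clause(s); 1 remain; assigned so far: [1, 5, 6]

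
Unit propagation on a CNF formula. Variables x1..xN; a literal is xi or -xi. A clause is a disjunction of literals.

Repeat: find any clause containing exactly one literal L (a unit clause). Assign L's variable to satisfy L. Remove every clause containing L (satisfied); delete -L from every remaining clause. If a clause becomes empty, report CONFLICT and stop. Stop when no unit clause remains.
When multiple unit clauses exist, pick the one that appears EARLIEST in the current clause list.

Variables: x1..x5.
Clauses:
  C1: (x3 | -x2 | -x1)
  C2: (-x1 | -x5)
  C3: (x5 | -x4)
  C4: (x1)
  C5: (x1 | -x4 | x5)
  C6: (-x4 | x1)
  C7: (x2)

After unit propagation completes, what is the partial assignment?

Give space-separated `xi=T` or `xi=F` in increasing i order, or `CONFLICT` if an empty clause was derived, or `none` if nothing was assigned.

unit clause [1] forces x1=T; simplify:
  drop -1 from [3, -2, -1] -> [3, -2]
  drop -1 from [-1, -5] -> [-5]
  satisfied 3 clause(s); 4 remain; assigned so far: [1]
unit clause [-5] forces x5=F; simplify:
  drop 5 from [5, -4] -> [-4]
  satisfied 1 clause(s); 3 remain; assigned so far: [1, 5]
unit clause [-4] forces x4=F; simplify:
  satisfied 1 clause(s); 2 remain; assigned so far: [1, 4, 5]
unit clause [2] forces x2=T; simplify:
  drop -2 from [3, -2] -> [3]
  satisfied 1 clause(s); 1 remain; assigned so far: [1, 2, 4, 5]
unit clause [3] forces x3=T; simplify:
  satisfied 1 clause(s); 0 remain; assigned so far: [1, 2, 3, 4, 5]

Answer: x1=T x2=T x3=T x4=F x5=F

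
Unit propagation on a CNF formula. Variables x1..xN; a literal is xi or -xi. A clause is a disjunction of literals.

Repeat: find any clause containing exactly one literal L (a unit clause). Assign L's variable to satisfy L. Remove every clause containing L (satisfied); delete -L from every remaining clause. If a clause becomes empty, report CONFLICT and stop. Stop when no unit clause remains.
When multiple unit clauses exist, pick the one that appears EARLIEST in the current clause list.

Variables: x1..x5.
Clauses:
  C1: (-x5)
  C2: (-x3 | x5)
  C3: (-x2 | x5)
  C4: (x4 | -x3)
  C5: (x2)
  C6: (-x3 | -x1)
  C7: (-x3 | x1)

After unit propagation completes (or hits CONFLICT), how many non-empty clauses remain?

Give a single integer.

Answer: 0

Derivation:
unit clause [-5] forces x5=F; simplify:
  drop 5 from [-3, 5] -> [-3]
  drop 5 from [-2, 5] -> [-2]
  satisfied 1 clause(s); 6 remain; assigned so far: [5]
unit clause [-3] forces x3=F; simplify:
  satisfied 4 clause(s); 2 remain; assigned so far: [3, 5]
unit clause [-2] forces x2=F; simplify:
  drop 2 from [2] -> [] (empty!)
  satisfied 1 clause(s); 1 remain; assigned so far: [2, 3, 5]
CONFLICT (empty clause)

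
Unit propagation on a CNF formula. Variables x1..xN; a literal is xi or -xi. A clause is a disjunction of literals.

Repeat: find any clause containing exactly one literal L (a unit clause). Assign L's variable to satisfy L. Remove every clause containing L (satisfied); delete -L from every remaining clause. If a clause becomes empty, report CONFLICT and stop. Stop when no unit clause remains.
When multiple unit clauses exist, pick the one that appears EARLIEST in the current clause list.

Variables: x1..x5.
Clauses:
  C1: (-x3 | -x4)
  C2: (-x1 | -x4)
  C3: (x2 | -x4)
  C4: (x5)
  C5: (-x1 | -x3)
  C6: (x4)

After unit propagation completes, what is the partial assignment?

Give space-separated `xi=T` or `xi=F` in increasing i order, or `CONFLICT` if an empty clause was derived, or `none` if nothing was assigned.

Answer: x1=F x2=T x3=F x4=T x5=T

Derivation:
unit clause [5] forces x5=T; simplify:
  satisfied 1 clause(s); 5 remain; assigned so far: [5]
unit clause [4] forces x4=T; simplify:
  drop -4 from [-3, -4] -> [-3]
  drop -4 from [-1, -4] -> [-1]
  drop -4 from [2, -4] -> [2]
  satisfied 1 clause(s); 4 remain; assigned so far: [4, 5]
unit clause [-3] forces x3=F; simplify:
  satisfied 2 clause(s); 2 remain; assigned so far: [3, 4, 5]
unit clause [-1] forces x1=F; simplify:
  satisfied 1 clause(s); 1 remain; assigned so far: [1, 3, 4, 5]
unit clause [2] forces x2=T; simplify:
  satisfied 1 clause(s); 0 remain; assigned so far: [1, 2, 3, 4, 5]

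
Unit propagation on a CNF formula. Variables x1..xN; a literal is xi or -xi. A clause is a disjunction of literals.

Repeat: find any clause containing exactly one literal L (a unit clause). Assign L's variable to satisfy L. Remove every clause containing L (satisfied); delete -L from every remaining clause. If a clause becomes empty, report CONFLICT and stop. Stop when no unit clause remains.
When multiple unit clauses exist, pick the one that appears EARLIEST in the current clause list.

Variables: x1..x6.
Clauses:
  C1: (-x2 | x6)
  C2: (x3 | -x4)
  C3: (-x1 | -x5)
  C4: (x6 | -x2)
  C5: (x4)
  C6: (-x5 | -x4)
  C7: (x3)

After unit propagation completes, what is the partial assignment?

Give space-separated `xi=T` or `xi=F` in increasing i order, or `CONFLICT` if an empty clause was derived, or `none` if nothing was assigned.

Answer: x3=T x4=T x5=F

Derivation:
unit clause [4] forces x4=T; simplify:
  drop -4 from [3, -4] -> [3]
  drop -4 from [-5, -4] -> [-5]
  satisfied 1 clause(s); 6 remain; assigned so far: [4]
unit clause [3] forces x3=T; simplify:
  satisfied 2 clause(s); 4 remain; assigned so far: [3, 4]
unit clause [-5] forces x5=F; simplify:
  satisfied 2 clause(s); 2 remain; assigned so far: [3, 4, 5]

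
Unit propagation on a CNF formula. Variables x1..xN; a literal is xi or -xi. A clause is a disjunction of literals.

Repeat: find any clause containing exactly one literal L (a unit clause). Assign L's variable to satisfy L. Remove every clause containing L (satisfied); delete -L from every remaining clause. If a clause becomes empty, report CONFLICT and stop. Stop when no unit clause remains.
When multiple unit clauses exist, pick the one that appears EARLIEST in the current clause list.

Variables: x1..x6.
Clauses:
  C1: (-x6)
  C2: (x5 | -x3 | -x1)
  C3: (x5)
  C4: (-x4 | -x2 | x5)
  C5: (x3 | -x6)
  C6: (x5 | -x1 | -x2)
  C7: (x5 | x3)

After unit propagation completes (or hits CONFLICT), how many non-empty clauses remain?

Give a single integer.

Answer: 0

Derivation:
unit clause [-6] forces x6=F; simplify:
  satisfied 2 clause(s); 5 remain; assigned so far: [6]
unit clause [5] forces x5=T; simplify:
  satisfied 5 clause(s); 0 remain; assigned so far: [5, 6]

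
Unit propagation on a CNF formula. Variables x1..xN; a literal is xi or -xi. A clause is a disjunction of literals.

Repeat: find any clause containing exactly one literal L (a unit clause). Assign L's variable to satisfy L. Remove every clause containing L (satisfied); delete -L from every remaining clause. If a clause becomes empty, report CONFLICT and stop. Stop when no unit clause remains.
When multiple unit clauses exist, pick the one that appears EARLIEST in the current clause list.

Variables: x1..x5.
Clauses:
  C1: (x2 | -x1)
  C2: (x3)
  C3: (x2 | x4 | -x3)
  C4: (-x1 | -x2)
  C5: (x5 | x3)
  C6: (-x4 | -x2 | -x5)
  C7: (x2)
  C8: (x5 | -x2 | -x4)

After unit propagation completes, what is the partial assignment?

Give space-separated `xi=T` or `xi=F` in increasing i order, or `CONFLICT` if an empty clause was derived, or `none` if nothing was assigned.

unit clause [3] forces x3=T; simplify:
  drop -3 from [2, 4, -3] -> [2, 4]
  satisfied 2 clause(s); 6 remain; assigned so far: [3]
unit clause [2] forces x2=T; simplify:
  drop -2 from [-1, -2] -> [-1]
  drop -2 from [-4, -2, -5] -> [-4, -5]
  drop -2 from [5, -2, -4] -> [5, -4]
  satisfied 3 clause(s); 3 remain; assigned so far: [2, 3]
unit clause [-1] forces x1=F; simplify:
  satisfied 1 clause(s); 2 remain; assigned so far: [1, 2, 3]

Answer: x1=F x2=T x3=T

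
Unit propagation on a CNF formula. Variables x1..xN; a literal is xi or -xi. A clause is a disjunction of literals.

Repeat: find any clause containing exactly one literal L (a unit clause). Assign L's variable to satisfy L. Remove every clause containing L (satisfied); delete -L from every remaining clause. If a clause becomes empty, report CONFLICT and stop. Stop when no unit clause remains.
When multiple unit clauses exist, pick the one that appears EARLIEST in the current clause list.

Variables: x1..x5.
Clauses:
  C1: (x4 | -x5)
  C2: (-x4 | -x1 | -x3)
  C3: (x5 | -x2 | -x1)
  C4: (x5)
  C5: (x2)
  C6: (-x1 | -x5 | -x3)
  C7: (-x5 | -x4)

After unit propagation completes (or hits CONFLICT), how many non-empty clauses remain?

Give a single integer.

Answer: 3

Derivation:
unit clause [5] forces x5=T; simplify:
  drop -5 from [4, -5] -> [4]
  drop -5 from [-1, -5, -3] -> [-1, -3]
  drop -5 from [-5, -4] -> [-4]
  satisfied 2 clause(s); 5 remain; assigned so far: [5]
unit clause [4] forces x4=T; simplify:
  drop -4 from [-4, -1, -3] -> [-1, -3]
  drop -4 from [-4] -> [] (empty!)
  satisfied 1 clause(s); 4 remain; assigned so far: [4, 5]
CONFLICT (empty clause)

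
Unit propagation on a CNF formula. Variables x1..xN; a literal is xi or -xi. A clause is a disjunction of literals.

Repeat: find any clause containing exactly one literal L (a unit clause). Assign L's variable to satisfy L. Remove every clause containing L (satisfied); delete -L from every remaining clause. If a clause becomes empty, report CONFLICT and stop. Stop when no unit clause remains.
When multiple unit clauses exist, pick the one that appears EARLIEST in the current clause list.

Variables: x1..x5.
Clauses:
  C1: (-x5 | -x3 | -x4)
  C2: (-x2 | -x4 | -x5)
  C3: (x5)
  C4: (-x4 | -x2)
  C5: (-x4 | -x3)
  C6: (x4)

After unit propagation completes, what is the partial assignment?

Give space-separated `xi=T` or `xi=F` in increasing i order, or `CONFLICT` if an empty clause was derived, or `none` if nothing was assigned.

Answer: x2=F x3=F x4=T x5=T

Derivation:
unit clause [5] forces x5=T; simplify:
  drop -5 from [-5, -3, -4] -> [-3, -4]
  drop -5 from [-2, -4, -5] -> [-2, -4]
  satisfied 1 clause(s); 5 remain; assigned so far: [5]
unit clause [4] forces x4=T; simplify:
  drop -4 from [-3, -4] -> [-3]
  drop -4 from [-2, -4] -> [-2]
  drop -4 from [-4, -2] -> [-2]
  drop -4 from [-4, -3] -> [-3]
  satisfied 1 clause(s); 4 remain; assigned so far: [4, 5]
unit clause [-3] forces x3=F; simplify:
  satisfied 2 clause(s); 2 remain; assigned so far: [3, 4, 5]
unit clause [-2] forces x2=F; simplify:
  satisfied 2 clause(s); 0 remain; assigned so far: [2, 3, 4, 5]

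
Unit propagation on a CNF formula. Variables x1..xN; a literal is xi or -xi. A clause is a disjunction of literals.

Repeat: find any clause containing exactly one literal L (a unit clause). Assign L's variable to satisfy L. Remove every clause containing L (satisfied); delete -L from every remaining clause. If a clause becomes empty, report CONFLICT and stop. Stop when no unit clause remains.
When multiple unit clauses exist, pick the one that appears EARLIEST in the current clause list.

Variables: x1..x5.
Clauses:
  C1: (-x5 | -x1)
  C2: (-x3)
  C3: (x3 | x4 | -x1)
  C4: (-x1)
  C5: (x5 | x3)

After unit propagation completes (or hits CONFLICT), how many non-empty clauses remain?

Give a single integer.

Answer: 0

Derivation:
unit clause [-3] forces x3=F; simplify:
  drop 3 from [3, 4, -1] -> [4, -1]
  drop 3 from [5, 3] -> [5]
  satisfied 1 clause(s); 4 remain; assigned so far: [3]
unit clause [-1] forces x1=F; simplify:
  satisfied 3 clause(s); 1 remain; assigned so far: [1, 3]
unit clause [5] forces x5=T; simplify:
  satisfied 1 clause(s); 0 remain; assigned so far: [1, 3, 5]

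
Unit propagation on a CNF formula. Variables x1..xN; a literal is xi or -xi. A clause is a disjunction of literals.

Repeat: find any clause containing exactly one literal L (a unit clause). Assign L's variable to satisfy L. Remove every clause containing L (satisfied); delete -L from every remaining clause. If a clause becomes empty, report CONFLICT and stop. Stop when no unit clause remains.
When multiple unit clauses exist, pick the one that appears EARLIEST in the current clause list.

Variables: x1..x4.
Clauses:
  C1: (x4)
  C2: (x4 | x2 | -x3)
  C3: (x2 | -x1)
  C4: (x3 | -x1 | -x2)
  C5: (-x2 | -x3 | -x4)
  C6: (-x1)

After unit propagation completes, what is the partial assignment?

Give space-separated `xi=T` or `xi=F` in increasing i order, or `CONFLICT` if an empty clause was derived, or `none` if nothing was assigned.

unit clause [4] forces x4=T; simplify:
  drop -4 from [-2, -3, -4] -> [-2, -3]
  satisfied 2 clause(s); 4 remain; assigned so far: [4]
unit clause [-1] forces x1=F; simplify:
  satisfied 3 clause(s); 1 remain; assigned so far: [1, 4]

Answer: x1=F x4=T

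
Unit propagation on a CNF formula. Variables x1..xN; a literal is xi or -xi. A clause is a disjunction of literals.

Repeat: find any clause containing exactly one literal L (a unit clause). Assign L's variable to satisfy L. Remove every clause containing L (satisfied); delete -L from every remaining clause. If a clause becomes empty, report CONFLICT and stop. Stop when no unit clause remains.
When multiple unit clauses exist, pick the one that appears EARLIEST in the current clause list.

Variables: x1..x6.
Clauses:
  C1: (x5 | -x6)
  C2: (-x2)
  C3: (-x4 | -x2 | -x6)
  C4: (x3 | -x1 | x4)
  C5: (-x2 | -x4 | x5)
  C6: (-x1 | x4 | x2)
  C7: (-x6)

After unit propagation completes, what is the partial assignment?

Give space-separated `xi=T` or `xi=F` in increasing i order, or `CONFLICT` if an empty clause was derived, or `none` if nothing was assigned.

Answer: x2=F x6=F

Derivation:
unit clause [-2] forces x2=F; simplify:
  drop 2 from [-1, 4, 2] -> [-1, 4]
  satisfied 3 clause(s); 4 remain; assigned so far: [2]
unit clause [-6] forces x6=F; simplify:
  satisfied 2 clause(s); 2 remain; assigned so far: [2, 6]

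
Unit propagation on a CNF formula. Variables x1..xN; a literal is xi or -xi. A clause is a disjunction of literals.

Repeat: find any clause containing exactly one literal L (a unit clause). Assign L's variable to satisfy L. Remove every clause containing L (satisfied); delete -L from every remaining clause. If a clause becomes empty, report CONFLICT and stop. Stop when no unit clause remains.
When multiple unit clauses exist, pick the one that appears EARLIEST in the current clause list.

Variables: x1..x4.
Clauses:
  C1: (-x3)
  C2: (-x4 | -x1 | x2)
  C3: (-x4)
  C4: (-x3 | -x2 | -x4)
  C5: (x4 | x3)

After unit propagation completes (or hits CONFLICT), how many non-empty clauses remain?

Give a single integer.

unit clause [-3] forces x3=F; simplify:
  drop 3 from [4, 3] -> [4]
  satisfied 2 clause(s); 3 remain; assigned so far: [3]
unit clause [-4] forces x4=F; simplify:
  drop 4 from [4] -> [] (empty!)
  satisfied 2 clause(s); 1 remain; assigned so far: [3, 4]
CONFLICT (empty clause)

Answer: 0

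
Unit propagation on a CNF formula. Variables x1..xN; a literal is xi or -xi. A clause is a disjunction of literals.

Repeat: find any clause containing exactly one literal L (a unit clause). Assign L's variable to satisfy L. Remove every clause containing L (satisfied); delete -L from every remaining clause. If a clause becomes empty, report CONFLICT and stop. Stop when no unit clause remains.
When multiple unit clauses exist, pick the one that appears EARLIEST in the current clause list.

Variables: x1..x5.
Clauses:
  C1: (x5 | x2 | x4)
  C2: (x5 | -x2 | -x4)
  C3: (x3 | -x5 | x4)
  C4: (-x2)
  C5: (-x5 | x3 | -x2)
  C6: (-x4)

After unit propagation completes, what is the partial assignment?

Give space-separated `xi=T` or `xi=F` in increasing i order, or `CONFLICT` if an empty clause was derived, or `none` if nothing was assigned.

Answer: x2=F x3=T x4=F x5=T

Derivation:
unit clause [-2] forces x2=F; simplify:
  drop 2 from [5, 2, 4] -> [5, 4]
  satisfied 3 clause(s); 3 remain; assigned so far: [2]
unit clause [-4] forces x4=F; simplify:
  drop 4 from [5, 4] -> [5]
  drop 4 from [3, -5, 4] -> [3, -5]
  satisfied 1 clause(s); 2 remain; assigned so far: [2, 4]
unit clause [5] forces x5=T; simplify:
  drop -5 from [3, -5] -> [3]
  satisfied 1 clause(s); 1 remain; assigned so far: [2, 4, 5]
unit clause [3] forces x3=T; simplify:
  satisfied 1 clause(s); 0 remain; assigned so far: [2, 3, 4, 5]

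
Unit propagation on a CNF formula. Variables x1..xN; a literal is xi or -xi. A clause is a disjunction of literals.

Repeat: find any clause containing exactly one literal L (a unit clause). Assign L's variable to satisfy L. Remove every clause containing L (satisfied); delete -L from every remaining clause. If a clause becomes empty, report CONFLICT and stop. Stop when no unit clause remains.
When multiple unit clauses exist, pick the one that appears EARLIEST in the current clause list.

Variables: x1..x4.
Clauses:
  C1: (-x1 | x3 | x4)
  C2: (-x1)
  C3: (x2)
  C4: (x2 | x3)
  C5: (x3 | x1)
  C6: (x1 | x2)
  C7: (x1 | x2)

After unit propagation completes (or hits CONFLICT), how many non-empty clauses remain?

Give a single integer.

Answer: 0

Derivation:
unit clause [-1] forces x1=F; simplify:
  drop 1 from [3, 1] -> [3]
  drop 1 from [1, 2] -> [2]
  drop 1 from [1, 2] -> [2]
  satisfied 2 clause(s); 5 remain; assigned so far: [1]
unit clause [2] forces x2=T; simplify:
  satisfied 4 clause(s); 1 remain; assigned so far: [1, 2]
unit clause [3] forces x3=T; simplify:
  satisfied 1 clause(s); 0 remain; assigned so far: [1, 2, 3]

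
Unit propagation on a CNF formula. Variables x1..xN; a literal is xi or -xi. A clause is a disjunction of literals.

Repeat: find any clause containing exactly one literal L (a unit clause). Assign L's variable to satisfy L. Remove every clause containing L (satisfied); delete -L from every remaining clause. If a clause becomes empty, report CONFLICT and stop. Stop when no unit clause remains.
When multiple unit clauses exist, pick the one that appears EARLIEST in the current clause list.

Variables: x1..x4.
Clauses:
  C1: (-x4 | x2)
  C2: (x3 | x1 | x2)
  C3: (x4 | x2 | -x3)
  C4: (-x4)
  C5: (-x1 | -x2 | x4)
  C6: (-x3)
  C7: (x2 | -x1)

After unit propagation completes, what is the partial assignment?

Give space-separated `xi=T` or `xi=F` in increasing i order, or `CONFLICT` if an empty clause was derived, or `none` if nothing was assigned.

unit clause [-4] forces x4=F; simplify:
  drop 4 from [4, 2, -3] -> [2, -3]
  drop 4 from [-1, -2, 4] -> [-1, -2]
  satisfied 2 clause(s); 5 remain; assigned so far: [4]
unit clause [-3] forces x3=F; simplify:
  drop 3 from [3, 1, 2] -> [1, 2]
  satisfied 2 clause(s); 3 remain; assigned so far: [3, 4]

Answer: x3=F x4=F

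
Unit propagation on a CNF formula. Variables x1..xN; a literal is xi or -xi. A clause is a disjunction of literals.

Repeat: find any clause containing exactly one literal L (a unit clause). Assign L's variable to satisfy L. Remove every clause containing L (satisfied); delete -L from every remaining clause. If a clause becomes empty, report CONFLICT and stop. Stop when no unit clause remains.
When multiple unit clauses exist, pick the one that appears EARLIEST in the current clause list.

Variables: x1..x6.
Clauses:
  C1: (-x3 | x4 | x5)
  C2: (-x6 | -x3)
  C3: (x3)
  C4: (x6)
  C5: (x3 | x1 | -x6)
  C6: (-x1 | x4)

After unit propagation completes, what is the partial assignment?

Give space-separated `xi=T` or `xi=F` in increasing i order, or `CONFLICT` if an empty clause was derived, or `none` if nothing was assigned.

Answer: CONFLICT

Derivation:
unit clause [3] forces x3=T; simplify:
  drop -3 from [-3, 4, 5] -> [4, 5]
  drop -3 from [-6, -3] -> [-6]
  satisfied 2 clause(s); 4 remain; assigned so far: [3]
unit clause [-6] forces x6=F; simplify:
  drop 6 from [6] -> [] (empty!)
  satisfied 1 clause(s); 3 remain; assigned so far: [3, 6]
CONFLICT (empty clause)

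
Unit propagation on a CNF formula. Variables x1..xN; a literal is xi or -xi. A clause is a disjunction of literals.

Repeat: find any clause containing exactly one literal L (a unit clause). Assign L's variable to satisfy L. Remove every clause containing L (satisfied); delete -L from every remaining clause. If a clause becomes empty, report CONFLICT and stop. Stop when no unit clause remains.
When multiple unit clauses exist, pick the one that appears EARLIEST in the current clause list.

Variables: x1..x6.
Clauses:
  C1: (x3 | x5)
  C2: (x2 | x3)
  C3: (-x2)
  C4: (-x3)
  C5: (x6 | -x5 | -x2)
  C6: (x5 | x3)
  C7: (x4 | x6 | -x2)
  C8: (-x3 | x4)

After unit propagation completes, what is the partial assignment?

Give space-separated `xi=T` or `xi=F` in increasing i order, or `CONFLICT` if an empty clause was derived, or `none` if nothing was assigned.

unit clause [-2] forces x2=F; simplify:
  drop 2 from [2, 3] -> [3]
  satisfied 3 clause(s); 5 remain; assigned so far: [2]
unit clause [3] forces x3=T; simplify:
  drop -3 from [-3] -> [] (empty!)
  drop -3 from [-3, 4] -> [4]
  satisfied 3 clause(s); 2 remain; assigned so far: [2, 3]
CONFLICT (empty clause)

Answer: CONFLICT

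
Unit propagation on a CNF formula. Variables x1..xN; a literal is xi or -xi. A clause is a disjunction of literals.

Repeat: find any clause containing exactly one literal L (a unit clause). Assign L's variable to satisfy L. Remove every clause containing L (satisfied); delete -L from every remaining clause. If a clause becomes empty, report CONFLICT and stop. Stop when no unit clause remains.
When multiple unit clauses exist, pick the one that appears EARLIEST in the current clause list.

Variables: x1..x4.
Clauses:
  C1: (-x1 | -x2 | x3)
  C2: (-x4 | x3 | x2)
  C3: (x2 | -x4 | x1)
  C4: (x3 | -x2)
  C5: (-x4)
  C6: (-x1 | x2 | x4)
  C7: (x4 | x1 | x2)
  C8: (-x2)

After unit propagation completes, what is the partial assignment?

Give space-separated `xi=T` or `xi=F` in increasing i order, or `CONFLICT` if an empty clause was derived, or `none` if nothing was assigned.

unit clause [-4] forces x4=F; simplify:
  drop 4 from [-1, 2, 4] -> [-1, 2]
  drop 4 from [4, 1, 2] -> [1, 2]
  satisfied 3 clause(s); 5 remain; assigned so far: [4]
unit clause [-2] forces x2=F; simplify:
  drop 2 from [-1, 2] -> [-1]
  drop 2 from [1, 2] -> [1]
  satisfied 3 clause(s); 2 remain; assigned so far: [2, 4]
unit clause [-1] forces x1=F; simplify:
  drop 1 from [1] -> [] (empty!)
  satisfied 1 clause(s); 1 remain; assigned so far: [1, 2, 4]
CONFLICT (empty clause)

Answer: CONFLICT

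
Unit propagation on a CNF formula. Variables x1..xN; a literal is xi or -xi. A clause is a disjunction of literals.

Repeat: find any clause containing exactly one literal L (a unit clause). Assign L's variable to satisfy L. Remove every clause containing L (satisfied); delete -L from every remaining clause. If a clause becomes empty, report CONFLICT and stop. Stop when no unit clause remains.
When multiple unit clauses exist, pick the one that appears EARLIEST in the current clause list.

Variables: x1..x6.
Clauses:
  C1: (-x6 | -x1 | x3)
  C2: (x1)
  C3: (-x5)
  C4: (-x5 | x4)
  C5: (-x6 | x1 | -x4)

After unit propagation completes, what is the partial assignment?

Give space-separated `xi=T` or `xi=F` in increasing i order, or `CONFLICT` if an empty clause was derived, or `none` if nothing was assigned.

Answer: x1=T x5=F

Derivation:
unit clause [1] forces x1=T; simplify:
  drop -1 from [-6, -1, 3] -> [-6, 3]
  satisfied 2 clause(s); 3 remain; assigned so far: [1]
unit clause [-5] forces x5=F; simplify:
  satisfied 2 clause(s); 1 remain; assigned so far: [1, 5]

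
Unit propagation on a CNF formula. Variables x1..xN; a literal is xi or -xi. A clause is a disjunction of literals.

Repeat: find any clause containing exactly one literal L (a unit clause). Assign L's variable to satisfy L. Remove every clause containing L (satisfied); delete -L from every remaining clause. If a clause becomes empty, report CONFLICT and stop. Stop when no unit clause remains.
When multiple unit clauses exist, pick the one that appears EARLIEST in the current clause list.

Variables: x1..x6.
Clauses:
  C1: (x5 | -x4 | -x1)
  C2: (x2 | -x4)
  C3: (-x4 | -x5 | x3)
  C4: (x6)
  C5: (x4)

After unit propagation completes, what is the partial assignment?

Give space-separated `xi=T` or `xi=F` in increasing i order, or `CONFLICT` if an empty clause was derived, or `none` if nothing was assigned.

Answer: x2=T x4=T x6=T

Derivation:
unit clause [6] forces x6=T; simplify:
  satisfied 1 clause(s); 4 remain; assigned so far: [6]
unit clause [4] forces x4=T; simplify:
  drop -4 from [5, -4, -1] -> [5, -1]
  drop -4 from [2, -4] -> [2]
  drop -4 from [-4, -5, 3] -> [-5, 3]
  satisfied 1 clause(s); 3 remain; assigned so far: [4, 6]
unit clause [2] forces x2=T; simplify:
  satisfied 1 clause(s); 2 remain; assigned so far: [2, 4, 6]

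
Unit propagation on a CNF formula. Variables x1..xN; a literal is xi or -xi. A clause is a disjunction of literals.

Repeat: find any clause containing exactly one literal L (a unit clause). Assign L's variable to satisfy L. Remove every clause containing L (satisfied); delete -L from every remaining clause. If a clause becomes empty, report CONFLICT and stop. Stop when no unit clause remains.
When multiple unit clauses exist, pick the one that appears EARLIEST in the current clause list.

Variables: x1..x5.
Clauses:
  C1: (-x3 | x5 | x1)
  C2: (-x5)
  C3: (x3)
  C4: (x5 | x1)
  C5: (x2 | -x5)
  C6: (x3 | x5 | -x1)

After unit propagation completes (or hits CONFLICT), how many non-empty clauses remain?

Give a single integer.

unit clause [-5] forces x5=F; simplify:
  drop 5 from [-3, 5, 1] -> [-3, 1]
  drop 5 from [5, 1] -> [1]
  drop 5 from [3, 5, -1] -> [3, -1]
  satisfied 2 clause(s); 4 remain; assigned so far: [5]
unit clause [3] forces x3=T; simplify:
  drop -3 from [-3, 1] -> [1]
  satisfied 2 clause(s); 2 remain; assigned so far: [3, 5]
unit clause [1] forces x1=T; simplify:
  satisfied 2 clause(s); 0 remain; assigned so far: [1, 3, 5]

Answer: 0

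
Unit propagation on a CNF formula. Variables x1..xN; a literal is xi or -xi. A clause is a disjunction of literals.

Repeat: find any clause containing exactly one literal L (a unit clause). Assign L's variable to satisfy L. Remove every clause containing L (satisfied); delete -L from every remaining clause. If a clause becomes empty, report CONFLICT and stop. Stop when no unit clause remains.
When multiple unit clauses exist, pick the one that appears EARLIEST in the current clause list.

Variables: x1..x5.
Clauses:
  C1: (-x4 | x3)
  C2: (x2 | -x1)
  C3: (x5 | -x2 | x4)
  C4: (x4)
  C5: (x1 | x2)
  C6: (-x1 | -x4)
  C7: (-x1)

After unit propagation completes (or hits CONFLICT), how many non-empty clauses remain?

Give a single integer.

Answer: 0

Derivation:
unit clause [4] forces x4=T; simplify:
  drop -4 from [-4, 3] -> [3]
  drop -4 from [-1, -4] -> [-1]
  satisfied 2 clause(s); 5 remain; assigned so far: [4]
unit clause [3] forces x3=T; simplify:
  satisfied 1 clause(s); 4 remain; assigned so far: [3, 4]
unit clause [-1] forces x1=F; simplify:
  drop 1 from [1, 2] -> [2]
  satisfied 3 clause(s); 1 remain; assigned so far: [1, 3, 4]
unit clause [2] forces x2=T; simplify:
  satisfied 1 clause(s); 0 remain; assigned so far: [1, 2, 3, 4]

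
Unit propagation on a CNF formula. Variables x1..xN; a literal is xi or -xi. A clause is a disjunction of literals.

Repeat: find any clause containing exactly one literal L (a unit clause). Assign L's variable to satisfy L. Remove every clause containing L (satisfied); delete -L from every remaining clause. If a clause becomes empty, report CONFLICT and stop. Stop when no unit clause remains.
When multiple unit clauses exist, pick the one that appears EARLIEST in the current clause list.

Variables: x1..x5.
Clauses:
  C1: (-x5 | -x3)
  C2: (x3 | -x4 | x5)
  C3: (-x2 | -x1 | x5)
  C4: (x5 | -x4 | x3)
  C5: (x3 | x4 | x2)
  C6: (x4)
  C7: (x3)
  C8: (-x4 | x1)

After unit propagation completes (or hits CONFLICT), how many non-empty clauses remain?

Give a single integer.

unit clause [4] forces x4=T; simplify:
  drop -4 from [3, -4, 5] -> [3, 5]
  drop -4 from [5, -4, 3] -> [5, 3]
  drop -4 from [-4, 1] -> [1]
  satisfied 2 clause(s); 6 remain; assigned so far: [4]
unit clause [3] forces x3=T; simplify:
  drop -3 from [-5, -3] -> [-5]
  satisfied 3 clause(s); 3 remain; assigned so far: [3, 4]
unit clause [-5] forces x5=F; simplify:
  drop 5 from [-2, -1, 5] -> [-2, -1]
  satisfied 1 clause(s); 2 remain; assigned so far: [3, 4, 5]
unit clause [1] forces x1=T; simplify:
  drop -1 from [-2, -1] -> [-2]
  satisfied 1 clause(s); 1 remain; assigned so far: [1, 3, 4, 5]
unit clause [-2] forces x2=F; simplify:
  satisfied 1 clause(s); 0 remain; assigned so far: [1, 2, 3, 4, 5]

Answer: 0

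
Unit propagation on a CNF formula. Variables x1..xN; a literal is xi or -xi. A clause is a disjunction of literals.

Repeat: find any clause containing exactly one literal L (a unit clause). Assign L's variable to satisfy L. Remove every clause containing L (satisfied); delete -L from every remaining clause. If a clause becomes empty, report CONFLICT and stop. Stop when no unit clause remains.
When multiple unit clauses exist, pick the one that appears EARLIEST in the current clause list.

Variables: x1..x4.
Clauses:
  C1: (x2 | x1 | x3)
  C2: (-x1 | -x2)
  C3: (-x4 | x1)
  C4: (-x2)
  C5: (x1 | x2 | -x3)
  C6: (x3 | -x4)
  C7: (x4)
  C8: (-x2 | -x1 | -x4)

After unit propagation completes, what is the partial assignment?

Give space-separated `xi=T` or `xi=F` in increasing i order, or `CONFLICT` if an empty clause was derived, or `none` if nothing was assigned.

Answer: x1=T x2=F x3=T x4=T

Derivation:
unit clause [-2] forces x2=F; simplify:
  drop 2 from [2, 1, 3] -> [1, 3]
  drop 2 from [1, 2, -3] -> [1, -3]
  satisfied 3 clause(s); 5 remain; assigned so far: [2]
unit clause [4] forces x4=T; simplify:
  drop -4 from [-4, 1] -> [1]
  drop -4 from [3, -4] -> [3]
  satisfied 1 clause(s); 4 remain; assigned so far: [2, 4]
unit clause [1] forces x1=T; simplify:
  satisfied 3 clause(s); 1 remain; assigned so far: [1, 2, 4]
unit clause [3] forces x3=T; simplify:
  satisfied 1 clause(s); 0 remain; assigned so far: [1, 2, 3, 4]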